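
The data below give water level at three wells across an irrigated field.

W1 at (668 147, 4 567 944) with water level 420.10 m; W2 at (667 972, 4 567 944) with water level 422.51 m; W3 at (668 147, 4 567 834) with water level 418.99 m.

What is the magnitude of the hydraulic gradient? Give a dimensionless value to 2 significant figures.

0.017

∂h/∂x = (422.51 − 420.10) / (667972 − 668147) = -0.01377
∂h/∂y = (418.99 − 420.10) / (4567834 − 4567944) = +0.01009
|∇h| = √(-0.01377² + 0.01009²) = 0.01707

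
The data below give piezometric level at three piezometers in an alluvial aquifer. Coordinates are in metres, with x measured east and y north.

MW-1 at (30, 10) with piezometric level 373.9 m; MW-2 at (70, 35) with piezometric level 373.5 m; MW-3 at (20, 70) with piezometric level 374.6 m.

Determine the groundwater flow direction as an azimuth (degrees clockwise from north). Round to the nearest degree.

120°

Three-point gradient (reference MW-1): Δ to MW-2 = (40, 25, -0.4), Δ to MW-3 = (-10, 60, +0.7).
∂h/∂x = -0.01566, ∂h/∂y = +0.009057 (det = 2650).
Flow direction (−∇h) has components (+0.01566 E, -0.009057 N).
Azimuth = atan2(E, N) = atan2(+0.01566, -0.009057) = 120.0° ≈ 120°.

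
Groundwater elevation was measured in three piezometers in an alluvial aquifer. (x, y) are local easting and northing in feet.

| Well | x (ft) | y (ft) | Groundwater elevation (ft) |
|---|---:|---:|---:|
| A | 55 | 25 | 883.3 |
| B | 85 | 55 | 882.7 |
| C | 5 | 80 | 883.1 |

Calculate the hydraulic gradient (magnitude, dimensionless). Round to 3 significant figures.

Differences from A: to B (Δx, Δy, Δh) = (30, 30, -0.6); to C = (-50, 55, -0.2).
Solve a·Δx + b·Δy = Δh: det = 30·55 − (-50)·30 = 3150.
∂h/∂x = [(-0.6)·55 − (-0.2)·30] / 3150 = -0.008571
∂h/∂y = [30·(-0.2) − (-50)·(-0.6)] / 3150 = -0.01143
|∇h| = √(-0.008571² + -0.01143²) = 0.01429

0.0143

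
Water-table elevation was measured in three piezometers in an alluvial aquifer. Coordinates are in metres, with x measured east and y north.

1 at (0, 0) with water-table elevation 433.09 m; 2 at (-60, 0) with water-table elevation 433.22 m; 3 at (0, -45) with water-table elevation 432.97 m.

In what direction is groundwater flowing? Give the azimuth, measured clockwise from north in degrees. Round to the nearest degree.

141°

∂h/∂x = (433.22 − 433.09) / (-60 − 0) = -0.002167
∂h/∂y = (432.97 − 433.09) / (-45 − 0) = +0.002667
Flow direction (−∇h) has components (+0.002167 E, -0.002667 N).
Azimuth = atan2(E, N) = atan2(+0.002167, -0.002667) = 140.9° ≈ 141°.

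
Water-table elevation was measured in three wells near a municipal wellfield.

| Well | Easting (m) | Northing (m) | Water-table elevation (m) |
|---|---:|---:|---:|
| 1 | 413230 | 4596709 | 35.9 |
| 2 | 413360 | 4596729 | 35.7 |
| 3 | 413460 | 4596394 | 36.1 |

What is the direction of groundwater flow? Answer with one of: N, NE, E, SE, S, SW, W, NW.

NE

Three-point gradient (reference 1): Δ to 2 = (130, 20, -0.2), Δ to 3 = (230, -315, +0.2).
∂h/∂x = -0.001295, ∂h/∂y = -0.001581 (det = -45550).
Flow = −∇h = (+0.001295 east, +0.001581 north), which points northeast.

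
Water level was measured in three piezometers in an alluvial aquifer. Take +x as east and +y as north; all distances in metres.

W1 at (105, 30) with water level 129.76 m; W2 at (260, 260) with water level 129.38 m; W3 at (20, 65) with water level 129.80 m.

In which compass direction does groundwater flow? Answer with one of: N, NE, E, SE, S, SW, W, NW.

With h = a·x + b·y + c and W1 as origin, the differences give:
  155·a + 230·b = -0.38
  (-85)·a + 35·b = +0.04
Eliminate b (×35 and ×230, subtract): 24975·a = -22.500 → a = ∂h/∂x = -0.0009009
Back-substitute: b = ∂h/∂y = -0.001045.
Flow = −∇h = (+0.0009009 east, +0.001045 north), which points northeast.

NE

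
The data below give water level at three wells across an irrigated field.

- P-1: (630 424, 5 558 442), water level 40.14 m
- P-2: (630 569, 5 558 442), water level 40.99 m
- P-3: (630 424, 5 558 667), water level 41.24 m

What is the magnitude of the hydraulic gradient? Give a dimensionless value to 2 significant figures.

0.0076

∂h/∂x = (40.99 − 40.14) / (630569 − 630424) = +0.005862
∂h/∂y = (41.24 − 40.14) / (5558667 − 5558442) = +0.004889
|∇h| = √(0.005862² + 0.004889²) = 0.007633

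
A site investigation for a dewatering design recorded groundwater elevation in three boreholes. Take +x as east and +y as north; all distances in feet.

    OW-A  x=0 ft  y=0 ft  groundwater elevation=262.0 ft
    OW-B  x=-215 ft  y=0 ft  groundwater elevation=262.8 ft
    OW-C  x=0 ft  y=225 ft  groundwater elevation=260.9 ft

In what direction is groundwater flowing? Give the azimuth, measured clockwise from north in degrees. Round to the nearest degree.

∂h/∂x = (262.8 − 262.0) / (-215 − 0) = -0.003721
∂h/∂y = (260.9 − 262.0) / (225 − 0) = -0.004889
Flow direction (−∇h) has components (+0.003721 E, +0.004889 N).
Azimuth = atan2(E, N) = atan2(+0.003721, +0.004889) = 37.3° ≈ 037°.

037°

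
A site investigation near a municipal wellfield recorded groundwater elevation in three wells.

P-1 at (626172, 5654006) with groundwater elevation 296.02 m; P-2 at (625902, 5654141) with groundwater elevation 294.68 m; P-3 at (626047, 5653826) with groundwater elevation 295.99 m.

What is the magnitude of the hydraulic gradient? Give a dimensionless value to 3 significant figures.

Taking P-1 as reference: P-2−P-1 = (-270, 135, -1.34); P-3−P-1 = (-125, -180, -0.03).
Determinant of the coordinate differences = (-270)·(-180) − (-125)·135 = 65475.
∂h/∂x = [(-1.34)·(-180) − (-0.03)·135] / 65475 = +0.003746
∂h/∂y = [(-270)·(-0.03) − (-125)·(-1.34)] / 65475 = -0.002435
|∇h| = √(0.003746² + -0.002435²) = 0.004468

0.00447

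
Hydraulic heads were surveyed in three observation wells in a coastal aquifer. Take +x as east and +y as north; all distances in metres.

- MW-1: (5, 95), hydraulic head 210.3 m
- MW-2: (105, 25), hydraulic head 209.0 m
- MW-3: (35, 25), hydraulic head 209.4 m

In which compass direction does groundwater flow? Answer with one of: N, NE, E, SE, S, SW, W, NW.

SE

With h = a·x + b·y + c and MW-1 as origin, the differences give:
  100·a + (-70)·b = -1.3
  30·a + (-70)·b = -0.9
Eliminate b (×(-70) and ×(-70), subtract): -4900·a = 28.00 → a = ∂h/∂x = -0.005714
Back-substitute: b = ∂h/∂y = +0.01041.
Flow = −∇h = (+0.005714 east, -0.01041 north), which points southeast.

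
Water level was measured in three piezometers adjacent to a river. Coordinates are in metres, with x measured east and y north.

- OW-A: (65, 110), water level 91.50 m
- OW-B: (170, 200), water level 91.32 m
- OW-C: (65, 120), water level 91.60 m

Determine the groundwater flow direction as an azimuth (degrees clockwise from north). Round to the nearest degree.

Taking OW-A as reference: OW-B−OW-A = (105, 90, -0.18); OW-C−OW-A = (0, 10, +0.10).
Solve a·Δx + b·Δy = Δh: det = 105·10 − 0·90 = 1050.
∂h/∂x = [(-0.18)·10 − (+0.10)·90] / 1050 = -0.01029
∂h/∂y = [105·(+0.10) − 0·(-0.18)] / 1050 = +0.010000
Flow direction (−∇h) has components (+0.01029 E, -0.010000 N).
Azimuth = atan2(E, N) = atan2(+0.01029, -0.010000) = 134.2° ≈ 134°.

134°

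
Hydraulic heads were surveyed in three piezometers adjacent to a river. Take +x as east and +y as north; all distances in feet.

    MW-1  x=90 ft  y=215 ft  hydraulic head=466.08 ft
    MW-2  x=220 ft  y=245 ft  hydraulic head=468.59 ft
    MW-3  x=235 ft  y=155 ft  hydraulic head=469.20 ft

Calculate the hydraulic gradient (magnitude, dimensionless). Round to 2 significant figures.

0.020

Taking MW-1 as reference: MW-2−MW-1 = (130, 30, +2.51); MW-3−MW-1 = (145, -60, +3.12).
Solve a·Δx + b·Δy = Δh: det = 130·(-60) − 145·30 = -12150.
∂h/∂x = [(+2.51)·(-60) − (+3.12)·30] / -12150 = +0.02010
∂h/∂y = [130·(+3.12) − 145·(+2.51)] / -12150 = -0.003428
|∇h| = √(0.02010² + -0.003428²) = 0.02039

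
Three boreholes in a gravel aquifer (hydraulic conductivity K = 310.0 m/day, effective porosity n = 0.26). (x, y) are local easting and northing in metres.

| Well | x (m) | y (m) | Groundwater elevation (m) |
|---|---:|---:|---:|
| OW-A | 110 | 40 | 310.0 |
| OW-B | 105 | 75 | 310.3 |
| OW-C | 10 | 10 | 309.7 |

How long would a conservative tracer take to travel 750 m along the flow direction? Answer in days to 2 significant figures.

73 days

With h = a·x + b·y + c and OW-A as origin, the differences give:
  (-5)·a + 35·b = +0.3
  (-100)·a + (-30)·b = -0.3
Eliminate b (×(-30) and ×35, subtract): 3650·a = 1.50 → a = ∂h/∂x = +0.0004110
Back-substitute: b = ∂h/∂y = +0.008630.
|∇h| = √(0.0004110² + 0.008630²) = 0.00864
Seepage velocity v = K·i/n = 310.0 × 0.00864 / 0.26 = 10.3 m/day.
t = 750 / 10.3 = 72.82 days.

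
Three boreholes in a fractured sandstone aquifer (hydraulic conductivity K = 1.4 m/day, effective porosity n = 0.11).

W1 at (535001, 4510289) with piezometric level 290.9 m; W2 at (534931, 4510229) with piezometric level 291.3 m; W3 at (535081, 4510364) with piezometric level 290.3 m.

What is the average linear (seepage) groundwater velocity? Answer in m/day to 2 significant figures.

0.33 m/day

With h = a·x + b·y + c and W1 as origin, the differences give:
  (-70)·a + (-60)·b = +0.4
  80·a + 75·b = -0.6
Eliminate b (×75 and ×(-60), subtract): -450·a = -6.00 → a = ∂h/∂x = +0.01333
Back-substitute: b = ∂h/∂y = -0.02222.
|∇h| = √(0.01333² + -0.02222²) = 0.02591
Seepage velocity v = K·i/n = 1.4 × 0.02591 / 0.11 = 0.3298 m/day.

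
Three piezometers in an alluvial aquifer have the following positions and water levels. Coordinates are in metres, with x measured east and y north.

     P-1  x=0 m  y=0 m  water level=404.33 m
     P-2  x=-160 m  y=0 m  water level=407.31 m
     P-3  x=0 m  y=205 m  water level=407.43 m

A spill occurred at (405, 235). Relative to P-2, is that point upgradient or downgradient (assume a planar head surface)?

∂h/∂x = (407.31 − 404.33) / (-160 − 0) = -0.01863
∂h/∂y = (407.43 − 404.33) / (205 − 0) = +0.01512
Head at (405, 235) = 404.33 + (-0.01863)·(405) + (+0.01512)·(235) = 400.34 m.
That is lower than the 407.31 m at P-2, so the point is downgradient.

downgradient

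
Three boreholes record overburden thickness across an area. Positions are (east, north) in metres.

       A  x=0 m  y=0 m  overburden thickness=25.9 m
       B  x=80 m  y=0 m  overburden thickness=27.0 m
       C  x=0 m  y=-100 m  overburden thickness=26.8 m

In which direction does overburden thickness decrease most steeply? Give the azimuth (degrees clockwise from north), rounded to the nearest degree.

∂d/∂x = (27.0 − 25.9) / (80 − 0) = +0.01375
∂d/∂y = (26.8 − 25.9) / (-100 − 0) = -0.009000
Steepest decrease is along −∇f: components (-0.01375 E, +0.009000 N).
Azimuth = atan2(-0.01375, +0.009000) = 303.2° ≈ 303°.

303°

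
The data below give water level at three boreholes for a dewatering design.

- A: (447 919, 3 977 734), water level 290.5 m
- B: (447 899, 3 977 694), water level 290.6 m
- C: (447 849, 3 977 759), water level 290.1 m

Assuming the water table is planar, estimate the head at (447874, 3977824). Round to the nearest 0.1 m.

Taking A as reference: B−A = (-20, -40, +0.1); C−A = (-70, 25, -0.4).
Solve a·Δx + b·Δy = Δh: det = (-20)·25 − (-70)·(-40) = -3300.
∂h/∂x = [(+0.1)·25 − (-0.4)·(-40)] / -3300 = +0.004091
∂h/∂y = [(-20)·(-0.4) − (-70)·(+0.1)] / -3300 = -0.004545
h(447874, 3977824) = 290.5 + (+0.004091)·(-45) + (-0.004545)·(90) = 290.5 -0.184 -0.409 = 289.907 m.

289.9 m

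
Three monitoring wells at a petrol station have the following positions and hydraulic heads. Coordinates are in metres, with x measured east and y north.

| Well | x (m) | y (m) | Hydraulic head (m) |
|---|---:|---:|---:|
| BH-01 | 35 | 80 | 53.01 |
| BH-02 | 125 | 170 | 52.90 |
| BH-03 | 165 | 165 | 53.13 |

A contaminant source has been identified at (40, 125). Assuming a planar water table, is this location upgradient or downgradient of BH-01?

With h = a·x + b·y + c and BH-01 as origin, the differences give:
  90·a + 90·b = -0.11
  130·a + 85·b = +0.12
Eliminate b (×85 and ×90, subtract): -4050·a = -20.150 → a = ∂h/∂x = +0.004975
Back-substitute: b = ∂h/∂y = -0.006198.
Head at (40, 125) = 53.01 + (+0.004975)·(5) + (-0.006198)·(45) = 52.76 m.
That is lower than the 53.01 m at BH-01, so the point is downgradient.

downgradient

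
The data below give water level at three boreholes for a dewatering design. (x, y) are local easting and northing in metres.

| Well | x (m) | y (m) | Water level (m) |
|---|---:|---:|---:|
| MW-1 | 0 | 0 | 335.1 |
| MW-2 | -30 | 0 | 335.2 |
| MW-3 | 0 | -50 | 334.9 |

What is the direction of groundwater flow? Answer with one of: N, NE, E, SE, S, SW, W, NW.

SE

∂h/∂x = (335.2 − 335.1) / (-30 − 0) = -0.003333
∂h/∂y = (334.9 − 335.1) / (-50 − 0) = +0.004000
Flow = −∇h = (+0.003333 east, -0.004000 north), which points southeast.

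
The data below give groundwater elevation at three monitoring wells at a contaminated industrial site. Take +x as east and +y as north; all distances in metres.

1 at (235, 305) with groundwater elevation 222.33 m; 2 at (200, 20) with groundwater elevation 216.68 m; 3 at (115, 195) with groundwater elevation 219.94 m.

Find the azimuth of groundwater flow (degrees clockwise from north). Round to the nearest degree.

186°

Differences from 1: to 2 (Δx, Δy, Δh) = (-35, -285, -5.65); to 3 = (-120, -110, -2.39).
Determinant of the coordinate differences = (-35)·(-110) − (-120)·(-285) = -30350.
∂h/∂x = [(-5.65)·(-110) − (-2.39)·(-285)] / -30350 = +0.001965
∂h/∂y = [(-35)·(-2.39) − (-120)·(-5.65)] / -30350 = +0.01958
Flow direction (−∇h) has components (-0.001965 E, -0.01958 N).
Azimuth = atan2(E, N) = atan2(-0.001965, -0.01958) = 185.7° ≈ 186°.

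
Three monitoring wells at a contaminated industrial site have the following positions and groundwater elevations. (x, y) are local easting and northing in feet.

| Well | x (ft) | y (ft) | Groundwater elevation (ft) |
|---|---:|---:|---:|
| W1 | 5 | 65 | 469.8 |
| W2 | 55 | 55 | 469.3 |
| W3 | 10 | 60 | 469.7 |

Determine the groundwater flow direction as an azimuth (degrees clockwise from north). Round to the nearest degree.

149°

Differences from W1: to W2 (Δx, Δy, Δh) = (50, -10, -0.5); to W3 = (5, -5, -0.1).
Solve a·Δx + b·Δy = Δh: det = 50·(-5) − 5·(-10) = -200.
∂h/∂x = [(-0.5)·(-5) − (-0.1)·(-10)] / -200 = -0.007500
∂h/∂y = [50·(-0.1) − 5·(-0.5)] / -200 = +0.01250
Flow direction (−∇h) has components (+0.007500 E, -0.01250 N).
Azimuth = atan2(E, N) = atan2(+0.007500, -0.01250) = 149.0° ≈ 149°.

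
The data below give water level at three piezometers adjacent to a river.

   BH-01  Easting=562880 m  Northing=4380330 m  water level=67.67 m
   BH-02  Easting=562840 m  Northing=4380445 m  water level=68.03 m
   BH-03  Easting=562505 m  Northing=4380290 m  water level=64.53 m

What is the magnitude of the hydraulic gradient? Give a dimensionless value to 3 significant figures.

With h = a·x + b·y + c and BH-01 as origin, the differences give:
  (-40)·a + 115·b = +0.36
  (-375)·a + (-40)·b = -3.14
Eliminate b (×(-40) and ×115, subtract): 44725·a = 346.700 → a = ∂h/∂x = +0.007752
Back-substitute: b = ∂h/∂y = +0.005827.
|∇h| = √(0.007752² + 0.005827²) = 0.009698

0.00970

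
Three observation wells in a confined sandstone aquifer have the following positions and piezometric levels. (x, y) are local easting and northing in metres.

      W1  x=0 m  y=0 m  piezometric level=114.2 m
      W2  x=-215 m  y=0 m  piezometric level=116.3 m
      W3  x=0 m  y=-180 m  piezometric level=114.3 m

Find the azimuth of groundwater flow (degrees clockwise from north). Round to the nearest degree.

087°

∂h/∂x = (116.3 − 114.2) / (-215 − 0) = -0.009767
∂h/∂y = (114.3 − 114.2) / (-180 − 0) = -0.0005556
Flow direction (−∇h) has components (+0.009767 E, +0.0005556 N).
Azimuth = atan2(E, N) = atan2(+0.009767, +0.0005556) = 86.7° ≈ 087°.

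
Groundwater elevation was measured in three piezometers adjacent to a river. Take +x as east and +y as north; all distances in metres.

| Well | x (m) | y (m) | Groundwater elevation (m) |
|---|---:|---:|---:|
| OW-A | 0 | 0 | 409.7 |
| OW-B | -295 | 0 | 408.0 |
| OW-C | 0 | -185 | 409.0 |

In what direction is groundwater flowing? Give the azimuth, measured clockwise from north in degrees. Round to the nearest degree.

∂h/∂x = (408.0 − 409.7) / (-295 − 0) = +0.005763
∂h/∂y = (409.0 − 409.7) / (-185 − 0) = +0.003784
Flow direction (−∇h) has components (-0.005763 E, -0.003784 N).
Azimuth = atan2(E, N) = atan2(-0.005763, -0.003784) = 236.7° ≈ 237°.

237°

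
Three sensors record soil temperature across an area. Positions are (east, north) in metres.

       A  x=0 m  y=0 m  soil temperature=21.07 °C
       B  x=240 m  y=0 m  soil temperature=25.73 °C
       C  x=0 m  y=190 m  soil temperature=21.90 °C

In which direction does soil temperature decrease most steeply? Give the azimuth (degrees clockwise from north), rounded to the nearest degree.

257°

∂T/∂x = (25.73 − 21.07) / (240 − 0) = +0.01942
∂T/∂y = (21.90 − 21.07) / (190 − 0) = +0.004368
Steepest decrease is along −∇f: components (-0.01942 E, -0.004368 N).
Azimuth = atan2(-0.01942, -0.004368) = 257.3° ≈ 257°.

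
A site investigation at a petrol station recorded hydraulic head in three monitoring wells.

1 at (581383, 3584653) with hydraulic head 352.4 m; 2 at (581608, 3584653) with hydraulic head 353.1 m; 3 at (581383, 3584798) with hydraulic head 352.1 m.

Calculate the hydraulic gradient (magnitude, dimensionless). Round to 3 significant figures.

0.00374

∂h/∂x = (353.1 − 352.4) / (581608 − 581383) = +0.003111
∂h/∂y = (352.1 − 352.4) / (3584798 − 3584653) = -0.002069
|∇h| = √(0.003111² + -0.002069²) = 0.003736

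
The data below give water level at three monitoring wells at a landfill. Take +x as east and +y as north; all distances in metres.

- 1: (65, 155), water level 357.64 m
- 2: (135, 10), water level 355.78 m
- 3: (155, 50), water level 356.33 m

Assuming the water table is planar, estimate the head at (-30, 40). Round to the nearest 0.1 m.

356.0 m

Taking 1 as reference: 2−1 = (70, -145, -1.86); 3−1 = (90, -105, -1.31).
Solve a·Δx + b·Δy = Δh: det = 70·(-105) − 90·(-145) = 5700.
∂h/∂x = [(-1.86)·(-105) − (-1.31)·(-145)] / 5700 = +0.0009386
∂h/∂y = [70·(-1.31) − 90·(-1.86)] / 5700 = +0.01328
h(-30, 40) = 357.64 + (+0.0009386)·(-95) + (+0.01328)·(-115) = 357.64 -0.089 -1.527 = 356.024 m.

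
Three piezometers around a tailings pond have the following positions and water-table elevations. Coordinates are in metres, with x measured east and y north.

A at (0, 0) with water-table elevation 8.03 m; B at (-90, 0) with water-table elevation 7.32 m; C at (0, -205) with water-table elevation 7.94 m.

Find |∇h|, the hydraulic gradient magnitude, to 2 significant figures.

∂h/∂x = (7.32 − 8.03) / (-90 − 0) = +0.007889
∂h/∂y = (7.94 − 8.03) / (-205 − 0) = +0.0004390
|∇h| = √(0.007889² + 0.0004390²) = 0.007901

0.0079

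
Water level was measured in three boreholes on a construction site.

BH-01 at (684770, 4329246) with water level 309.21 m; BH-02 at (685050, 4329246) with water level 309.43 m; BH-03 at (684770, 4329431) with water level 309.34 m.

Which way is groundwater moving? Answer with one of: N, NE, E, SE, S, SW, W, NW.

∂h/∂x = (309.43 − 309.21) / (685050 − 684770) = +0.0007857
∂h/∂y = (309.34 − 309.21) / (4329431 − 4329246) = +0.0007027
Flow = −∇h = (-0.0007857 east, -0.0007027 north), which points southwest.

SW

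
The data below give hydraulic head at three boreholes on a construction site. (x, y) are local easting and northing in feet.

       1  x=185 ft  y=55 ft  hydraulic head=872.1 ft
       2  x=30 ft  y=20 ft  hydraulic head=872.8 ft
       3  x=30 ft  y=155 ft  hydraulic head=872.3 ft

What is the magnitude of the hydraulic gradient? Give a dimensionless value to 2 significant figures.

Differences from 1: to 2 (Δx, Δy, Δh) = (-155, -35, +0.7); to 3 = (-155, 100, +0.2).
Determinant of the coordinate differences = (-155)·100 − (-155)·(-35) = -20925.
∂h/∂x = [(+0.7)·100 − (+0.2)·(-35)] / -20925 = -0.003680
∂h/∂y = [(-155)·(+0.2) − (-155)·(+0.7)] / -20925 = -0.003704
|∇h| = √(-0.003680² + -0.003704²) = 0.005221

0.0052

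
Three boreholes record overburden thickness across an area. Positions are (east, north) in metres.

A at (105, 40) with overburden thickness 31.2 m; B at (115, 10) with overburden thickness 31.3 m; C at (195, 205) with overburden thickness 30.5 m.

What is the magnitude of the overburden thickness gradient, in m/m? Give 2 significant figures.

Taking A as reference: B−A = (10, -30, +0.1); C−A = (90, 165, -0.7).
Solve a·Δx + b·Δy = Δd: det = 10·165 − 90·(-30) = 4350.
∂d/∂x = [(+0.1)·165 − (-0.7)·(-30)] / 4350 = -0.001034
∂d/∂y = [10·(-0.7) − 90·(+0.1)] / 4350 = -0.003678
|∇f| = √(-0.001034² + -0.003678²) = 0.003821 m/m

0.0038 m/m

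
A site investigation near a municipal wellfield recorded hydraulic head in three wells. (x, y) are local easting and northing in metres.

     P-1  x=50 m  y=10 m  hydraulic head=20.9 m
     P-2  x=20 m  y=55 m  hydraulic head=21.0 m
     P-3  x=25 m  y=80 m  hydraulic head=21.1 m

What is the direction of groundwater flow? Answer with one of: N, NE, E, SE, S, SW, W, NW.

SW

Differences from P-1: to P-2 (Δx, Δy, Δh) = (-30, 45, +0.1); to P-3 = (-25, 70, +0.2).
Solve a·Δx + b·Δy = Δh: det = (-30)·70 − (-25)·45 = -975.
∂h/∂x = [(+0.1)·70 − (+0.2)·45] / -975 = +0.002051
∂h/∂y = [(-30)·(+0.2) − (-25)·(+0.1)] / -975 = +0.003590
Flow = −∇h = (-0.002051 east, -0.003590 north), which points southwest.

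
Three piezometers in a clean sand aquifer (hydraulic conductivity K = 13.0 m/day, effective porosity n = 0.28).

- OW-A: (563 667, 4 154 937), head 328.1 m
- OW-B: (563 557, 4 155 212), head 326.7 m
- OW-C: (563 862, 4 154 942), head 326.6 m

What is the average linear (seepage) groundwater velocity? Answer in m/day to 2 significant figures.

0.51 m/day

Taking OW-A as reference: OW-B−OW-A = (-110, 275, -1.4); OW-C−OW-A = (195, 5, -1.5).
Determinant of the coordinate differences = (-110)·5 − 195·275 = -54175.
∂h/∂x = [(-1.4)·5 − (-1.5)·275] / -54175 = -0.007485
∂h/∂y = [(-110)·(-1.5) − 195·(-1.4)] / -54175 = -0.008085
|∇h| = √(-0.007485² + -0.008085²) = 0.01102
Seepage velocity v = K·i/n = 13.0 × 0.01102 / 0.28 = 0.5116 m/day.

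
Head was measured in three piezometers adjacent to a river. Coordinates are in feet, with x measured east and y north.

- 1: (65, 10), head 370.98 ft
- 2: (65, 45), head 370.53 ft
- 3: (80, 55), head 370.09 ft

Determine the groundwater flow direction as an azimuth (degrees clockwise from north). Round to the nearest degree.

058°

Differences from 1: to 2 (Δx, Δy, Δh) = (0, 35, -0.45); to 3 = (15, 45, -0.89).
Solve a·Δx + b·Δy = Δh: det = 0·45 − 15·35 = -525.
∂h/∂x = [(-0.45)·45 − (-0.89)·35] / -525 = -0.02076
∂h/∂y = [0·(-0.89) − 15·(-0.45)] / -525 = -0.01286
Flow direction (−∇h) has components (+0.02076 E, +0.01286 N).
Azimuth = atan2(E, N) = atan2(+0.02076, +0.01286) = 58.2° ≈ 058°.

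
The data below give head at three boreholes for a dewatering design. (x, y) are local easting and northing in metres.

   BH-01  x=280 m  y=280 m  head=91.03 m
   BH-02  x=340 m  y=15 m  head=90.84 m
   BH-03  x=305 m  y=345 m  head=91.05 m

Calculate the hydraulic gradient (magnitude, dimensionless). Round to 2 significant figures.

0.00088

With h = a·x + b·y + c and BH-01 as origin, the differences give:
  60·a + (-265)·b = -0.19
  25·a + 65·b = +0.02
Eliminate b (×65 and ×(-265), subtract): 10525·a = -7.050 → a = ∂h/∂x = -0.0006698
Back-substitute: b = ∂h/∂y = +0.0005653.
|∇h| = √(-0.0006698² + 0.0005653²) = 0.0008765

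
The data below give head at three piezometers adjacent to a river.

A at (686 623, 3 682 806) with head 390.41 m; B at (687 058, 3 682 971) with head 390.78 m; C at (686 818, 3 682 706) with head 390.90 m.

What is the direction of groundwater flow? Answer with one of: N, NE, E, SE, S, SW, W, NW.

NW

Taking A as reference: B−A = (435, 165, +0.37); C−A = (195, -100, +0.49).
Solve a·Δx + b·Δy = Δh: det = 435·(-100) − 195·165 = -75675.
∂h/∂x = [(+0.37)·(-100) − (+0.49)·165] / -75675 = +0.001557
∂h/∂y = [435·(+0.49) − 195·(+0.37)] / -75675 = -0.001863
Flow = −∇h = (-0.001557 east, +0.001863 north), which points northwest.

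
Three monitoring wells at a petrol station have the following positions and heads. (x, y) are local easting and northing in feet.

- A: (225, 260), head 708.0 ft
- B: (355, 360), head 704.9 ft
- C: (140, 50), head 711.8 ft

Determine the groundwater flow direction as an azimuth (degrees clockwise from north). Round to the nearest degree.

Three-point gradient (reference A): Δ to B = (130, 100, -3.1), Δ to C = (-85, -210, +3.8).
∂h/∂x = -0.01441, ∂h/∂y = -0.01226 (det = -18800).
Flow direction (−∇h) has components (+0.01441 E, +0.01226 N).
Azimuth = atan2(E, N) = atan2(+0.01441, +0.01226) = 49.6° ≈ 050°.

050°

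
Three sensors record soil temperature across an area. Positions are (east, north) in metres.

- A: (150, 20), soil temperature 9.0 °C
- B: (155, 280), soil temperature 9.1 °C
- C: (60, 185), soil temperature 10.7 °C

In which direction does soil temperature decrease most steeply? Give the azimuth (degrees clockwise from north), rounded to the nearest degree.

092°

With T = a·x + b·y + c and A as origin, the differences give:
  5·a + 260·b = +0.1
  (-90)·a + 165·b = +1.7
Eliminate b (×165 and ×260, subtract): 24225·a = -425.50 → a = ∂T/∂x = -0.01756
Back-substitute: b = ∂T/∂y = +0.0007224.
Steepest decrease is along −∇f: components (+0.01756 E, -0.0007224 N).
Azimuth = atan2(+0.01756, -0.0007224) = 92.4° ≈ 092°.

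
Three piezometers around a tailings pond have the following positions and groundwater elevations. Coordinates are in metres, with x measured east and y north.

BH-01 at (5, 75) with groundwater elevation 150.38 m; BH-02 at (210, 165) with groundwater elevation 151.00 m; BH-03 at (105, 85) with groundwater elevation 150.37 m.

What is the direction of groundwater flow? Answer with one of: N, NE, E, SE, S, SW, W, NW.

S

With h = a·x + b·y + c and BH-01 as origin, the differences give:
  205·a + 90·b = +0.62
  100·a + 10·b = -0.01
Eliminate b (×10 and ×90, subtract): -6950·a = 7.100 → a = ∂h/∂x = -0.001022
Back-substitute: b = ∂h/∂y = +0.009216.
Flow = −∇h = (+0.001022 east, -0.009216 north), which points south.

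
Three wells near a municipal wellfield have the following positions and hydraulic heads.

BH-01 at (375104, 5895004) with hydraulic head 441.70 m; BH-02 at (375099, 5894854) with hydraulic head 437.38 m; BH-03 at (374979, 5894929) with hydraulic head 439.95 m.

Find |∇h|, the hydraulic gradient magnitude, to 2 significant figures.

With h = a·x + b·y + c and BH-01 as origin, the differences give:
  (-5)·a + (-150)·b = -4.32
  (-125)·a + (-75)·b = -1.75
Eliminate b (×(-75) and ×(-150), subtract): -18375·a = 61.500 → a = ∂h/∂x = -0.003347
Back-substitute: b = ∂h/∂y = +0.02891.
|∇h| = √(-0.003347² + 0.02891²) = 0.0291

0.029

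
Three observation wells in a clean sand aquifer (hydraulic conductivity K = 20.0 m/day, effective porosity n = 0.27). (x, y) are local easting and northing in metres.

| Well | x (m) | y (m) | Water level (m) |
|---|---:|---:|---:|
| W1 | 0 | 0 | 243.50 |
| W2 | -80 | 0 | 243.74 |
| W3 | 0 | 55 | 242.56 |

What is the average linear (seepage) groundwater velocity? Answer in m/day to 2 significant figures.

∂h/∂x = (243.74 − 243.50) / (-80 − 0) = -0.003000
∂h/∂y = (242.56 − 243.50) / (55 − 0) = -0.01709
|∇h| = √(-0.003000² + -0.01709²) = 0.01735
Seepage velocity v = K·i/n = 20.0 × 0.01735 / 0.27 = 1.285 m/day.

1.3 m/day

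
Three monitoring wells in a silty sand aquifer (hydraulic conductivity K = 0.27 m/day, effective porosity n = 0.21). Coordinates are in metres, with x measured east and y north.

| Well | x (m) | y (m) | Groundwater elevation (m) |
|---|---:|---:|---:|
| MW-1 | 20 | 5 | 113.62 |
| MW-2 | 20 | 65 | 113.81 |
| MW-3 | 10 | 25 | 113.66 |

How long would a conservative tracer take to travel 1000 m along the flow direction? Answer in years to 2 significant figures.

540 years

Three-point gradient (reference MW-1): Δ to MW-2 = (0, 60, +0.19), Δ to MW-3 = (-10, 20, +0.04).
∂h/∂x = +0.002333, ∂h/∂y = +0.003167 (det = 600).
|∇h| = √(0.002333² + 0.003167²) = 0.003934
Seepage velocity v = K·i/n = 0.27 × 0.003934 / 0.21 = 0.005058 m/day.
t = 1000 / 0.005058 = 1.977e+05 days = 541 years.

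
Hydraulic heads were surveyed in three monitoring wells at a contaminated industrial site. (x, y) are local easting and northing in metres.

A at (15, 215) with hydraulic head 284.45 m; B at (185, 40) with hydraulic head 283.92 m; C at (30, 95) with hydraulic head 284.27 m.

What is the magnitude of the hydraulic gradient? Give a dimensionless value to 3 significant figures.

0.00221

Differences from A: to B (Δx, Δy, Δh) = (170, -175, -0.53); to C = (15, -120, -0.18).
Solve a·Δx + b·Δy = Δh: det = 170·(-120) − 15·(-175) = -17775.
∂h/∂x = [(-0.53)·(-120) − (-0.18)·(-175)] / -17775 = -0.001806
∂h/∂y = [170·(-0.18) − 15·(-0.53)] / -17775 = +0.001274
|∇h| = √(-0.001806² + 0.001274²) = 0.00221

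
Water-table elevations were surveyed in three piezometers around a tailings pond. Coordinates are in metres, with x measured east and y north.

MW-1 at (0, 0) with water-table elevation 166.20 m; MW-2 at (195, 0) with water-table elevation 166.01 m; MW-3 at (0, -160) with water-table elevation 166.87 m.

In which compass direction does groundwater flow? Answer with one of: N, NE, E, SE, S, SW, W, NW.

N

∂h/∂x = (166.01 − 166.20) / (195 − 0) = -0.0009744
∂h/∂y = (166.87 − 166.20) / (-160 − 0) = -0.004188
Flow = −∇h = (+0.0009744 east, +0.004188 north), which points north.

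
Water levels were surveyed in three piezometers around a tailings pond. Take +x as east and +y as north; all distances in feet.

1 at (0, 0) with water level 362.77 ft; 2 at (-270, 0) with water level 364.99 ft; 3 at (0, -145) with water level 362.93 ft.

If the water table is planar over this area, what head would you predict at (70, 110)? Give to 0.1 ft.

362.1 ft

∂h/∂x = (364.99 − 362.77) / (-270 − 0) = -0.008222
∂h/∂y = (362.93 − 362.77) / (-145 − 0) = -0.001103
h(70, 110) = 362.77 + (-0.008222)·(70) + (-0.001103)·(110) = 362.77 -0.576 -0.121 = 362.073 ft.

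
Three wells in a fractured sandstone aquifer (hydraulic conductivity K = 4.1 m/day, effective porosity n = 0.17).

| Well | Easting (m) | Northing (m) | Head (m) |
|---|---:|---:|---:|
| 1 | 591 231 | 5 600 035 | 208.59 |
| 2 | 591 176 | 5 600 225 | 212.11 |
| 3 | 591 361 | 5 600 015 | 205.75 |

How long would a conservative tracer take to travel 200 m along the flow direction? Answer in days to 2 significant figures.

350 days

With h = a·x + b·y + c and 1 as origin, the differences give:
  (-55)·a + 190·b = +3.52
  130·a + (-20)·b = -2.84
Eliminate b (×(-20) and ×190, subtract): -23600·a = 469.200 → a = ∂h/∂x = -0.01988
Back-substitute: b = ∂h/∂y = +0.01277.
|∇h| = √(-0.01988² + 0.01277²) = 0.02363
Seepage velocity v = K·i/n = 4.1 × 0.02363 / 0.17 = 0.5699 m/day.
t = 200 / 0.5699 = 350.9 days.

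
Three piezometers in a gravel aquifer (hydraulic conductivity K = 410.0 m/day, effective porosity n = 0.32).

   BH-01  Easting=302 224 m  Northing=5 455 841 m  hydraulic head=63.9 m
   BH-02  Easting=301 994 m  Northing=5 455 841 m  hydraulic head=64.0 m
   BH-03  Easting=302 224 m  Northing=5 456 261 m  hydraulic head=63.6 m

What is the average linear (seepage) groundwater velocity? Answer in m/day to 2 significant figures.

∂h/∂x = (64.0 − 63.9) / (301994 − 302224) = -0.0004348
∂h/∂y = (63.6 − 63.9) / (5456261 − 5455841) = -0.0007143
|∇h| = √(-0.0004348² + -0.0007143²) = 0.0008362
Seepage velocity v = K·i/n = 410.0 × 0.0008362 / 0.32 = 1.071 m/day.

1.1 m/day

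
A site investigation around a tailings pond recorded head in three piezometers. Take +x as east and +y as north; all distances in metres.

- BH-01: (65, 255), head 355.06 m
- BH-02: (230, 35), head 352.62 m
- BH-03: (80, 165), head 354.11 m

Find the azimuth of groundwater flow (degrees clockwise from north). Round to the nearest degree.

Taking BH-01 as reference: BH-02−BH-01 = (165, -220, -2.44); BH-03−BH-01 = (15, -90, -0.95).
Determinant of the coordinate differences = 165·(-90) − 15·(-220) = -11550.
∂h/∂x = [(-2.44)·(-90) − (-0.95)·(-220)] / -11550 = -0.0009177
∂h/∂y = [165·(-0.95) − 15·(-2.44)] / -11550 = +0.01040
Flow direction (−∇h) has components (+0.0009177 E, -0.01040 N).
Azimuth = atan2(E, N) = atan2(+0.0009177, -0.01040) = 175.0° ≈ 175°.

175°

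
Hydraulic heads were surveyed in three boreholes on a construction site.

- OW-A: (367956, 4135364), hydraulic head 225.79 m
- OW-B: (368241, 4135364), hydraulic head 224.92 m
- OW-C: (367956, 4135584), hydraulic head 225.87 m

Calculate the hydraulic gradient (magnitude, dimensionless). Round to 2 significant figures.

0.0031

∂h/∂x = (224.92 − 225.79) / (368241 − 367956) = -0.003053
∂h/∂y = (225.87 − 225.79) / (4135584 − 4135364) = +0.0003636
|∇h| = √(-0.003053² + 0.0003636²) = 0.003075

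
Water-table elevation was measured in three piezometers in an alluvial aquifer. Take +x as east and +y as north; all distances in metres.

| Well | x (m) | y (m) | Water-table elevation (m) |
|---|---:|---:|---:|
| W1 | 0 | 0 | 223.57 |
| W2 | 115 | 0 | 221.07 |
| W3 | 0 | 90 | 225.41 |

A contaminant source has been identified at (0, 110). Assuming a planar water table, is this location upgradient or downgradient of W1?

∂h/∂x = (221.07 − 223.57) / (115 − 0) = -0.02174
∂h/∂y = (225.41 − 223.57) / (90 − 0) = +0.02044
Head at (0, 110) = 223.57 + (-0.02174)·(0) + (+0.02044)·(110) = 225.82 m.
That is higher than the 223.57 m at W1, so the point is upgradient.

upgradient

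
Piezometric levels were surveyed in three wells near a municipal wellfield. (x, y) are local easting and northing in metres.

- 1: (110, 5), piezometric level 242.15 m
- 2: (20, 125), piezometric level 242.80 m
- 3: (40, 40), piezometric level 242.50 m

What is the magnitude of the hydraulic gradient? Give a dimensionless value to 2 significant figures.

0.0045

Taking 1 as reference: 2−1 = (-90, 120, +0.65); 3−1 = (-70, 35, +0.35).
Determinant of the coordinate differences = (-90)·35 − (-70)·120 = 5250.
∂h/∂x = [(+0.65)·35 − (+0.35)·120] / 5250 = -0.003667
∂h/∂y = [(-90)·(+0.35) − (-70)·(+0.65)] / 5250 = +0.002667
|∇h| = √(-0.003667² + 0.002667²) = 0.004534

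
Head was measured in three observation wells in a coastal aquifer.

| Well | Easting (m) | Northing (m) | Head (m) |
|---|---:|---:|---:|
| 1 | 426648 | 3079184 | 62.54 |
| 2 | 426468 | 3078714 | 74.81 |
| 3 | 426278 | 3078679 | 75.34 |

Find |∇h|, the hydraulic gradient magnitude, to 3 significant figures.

0.0270

Differences from 1: to 2 (Δx, Δy, Δh) = (-180, -470, +12.27); to 3 = (-370, -505, +12.80).
Determinant of the coordinate differences = (-180)·(-505) − (-370)·(-470) = -83000.
∂h/∂x = [(+12.27)·(-505) − (+12.80)·(-470)] / -83000 = +0.002173
∂h/∂y = [(-180)·(+12.80) − (-370)·(+12.27)] / -83000 = -0.02694
|∇h| = √(0.002173² + -0.02694²) = 0.02703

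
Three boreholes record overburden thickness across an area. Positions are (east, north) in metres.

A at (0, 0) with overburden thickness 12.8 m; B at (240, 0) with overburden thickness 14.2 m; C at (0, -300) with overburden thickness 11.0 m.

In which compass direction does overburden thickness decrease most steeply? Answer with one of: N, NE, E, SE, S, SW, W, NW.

SW

∂d/∂x = (14.2 − 12.8) / (240 − 0) = +0.005833
∂d/∂y = (11.0 − 12.8) / (-300 − 0) = +0.006000
Steepest decrease is along −∇f = (-0.005833 E, -0.006000 N) → southwest.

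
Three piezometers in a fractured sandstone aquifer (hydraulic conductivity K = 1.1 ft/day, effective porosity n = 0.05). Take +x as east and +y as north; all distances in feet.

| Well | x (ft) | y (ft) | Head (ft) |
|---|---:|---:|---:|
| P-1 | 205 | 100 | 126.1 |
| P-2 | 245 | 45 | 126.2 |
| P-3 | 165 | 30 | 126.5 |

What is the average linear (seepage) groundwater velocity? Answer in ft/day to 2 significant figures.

Three-point gradient (reference P-1): Δ to P-2 = (40, -55, +0.1), Δ to P-3 = (-40, -70, +0.4).
∂h/∂x = -0.003000, ∂h/∂y = -0.004000 (det = -5000).
|∇h| = √(-0.003000² + -0.004000²) = 0.005
Seepage velocity v = K·i/n = 1.1 × 0.005 / 0.05 = 0.11 ft/day.

0.11 ft/day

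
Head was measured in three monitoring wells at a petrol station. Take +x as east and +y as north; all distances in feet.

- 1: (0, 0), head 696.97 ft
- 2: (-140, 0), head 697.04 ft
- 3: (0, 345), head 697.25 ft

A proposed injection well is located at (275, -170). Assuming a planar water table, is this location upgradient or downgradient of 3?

∂h/∂x = (697.04 − 696.97) / (-140 − 0) = -0.0005000
∂h/∂y = (697.25 − 696.97) / (345 − 0) = +0.0008116
Head at (275, -170) = 696.97 + (-0.0005000)·(275) + (+0.0008116)·(-170) = 696.69 ft.
That is lower than the 697.25 ft at 3, so the point is downgradient.

downgradient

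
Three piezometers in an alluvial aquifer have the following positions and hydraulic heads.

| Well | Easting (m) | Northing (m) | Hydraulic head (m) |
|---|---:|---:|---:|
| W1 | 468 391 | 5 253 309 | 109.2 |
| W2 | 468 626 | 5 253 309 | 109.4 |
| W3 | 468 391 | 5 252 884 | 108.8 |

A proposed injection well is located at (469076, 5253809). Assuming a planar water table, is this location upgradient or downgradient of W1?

upgradient

∂h/∂x = (109.4 − 109.2) / (468626 − 468391) = +0.0008511
∂h/∂y = (108.8 − 109.2) / (5252884 − 5253309) = +0.0009412
Head at (469076, 5253809) = 109.2 + (+0.0008511)·(685) + (+0.0009412)·(500) = 110.25 m.
That is higher than the 109.2 m at W1, so the point is upgradient.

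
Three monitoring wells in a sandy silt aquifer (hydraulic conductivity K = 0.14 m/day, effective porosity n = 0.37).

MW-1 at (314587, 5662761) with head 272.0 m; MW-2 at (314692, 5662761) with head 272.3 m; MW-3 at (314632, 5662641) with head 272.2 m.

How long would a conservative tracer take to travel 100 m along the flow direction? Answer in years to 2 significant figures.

Differences from MW-1: to MW-2 (Δx, Δy, Δh) = (105, 0, +0.3); to MW-3 = (45, -120, +0.2).
Determinant of the coordinate differences = 105·(-120) − 45·0 = -12600.
∂h/∂x = [(+0.3)·(-120) − (+0.2)·0] / -12600 = +0.002857
∂h/∂y = [105·(+0.2) − 45·(+0.3)] / -12600 = -0.0005952
|∇h| = √(0.002857² + -0.0005952²) = 0.002918
Seepage velocity v = K·i/n = 0.14 × 0.002918 / 0.37 = 0.001104 m/day.
t = 100 / 0.001104 = 9.058e+04 days = 248 years.

250 years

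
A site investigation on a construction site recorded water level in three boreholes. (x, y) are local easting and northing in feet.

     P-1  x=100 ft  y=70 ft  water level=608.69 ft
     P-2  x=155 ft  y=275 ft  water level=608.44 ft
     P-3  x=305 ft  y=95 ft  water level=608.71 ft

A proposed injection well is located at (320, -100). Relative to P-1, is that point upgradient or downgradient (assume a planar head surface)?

Differences from P-1: to P-2 (Δx, Δy, Δh) = (55, 205, -0.25); to P-3 = (205, 25, +0.02).
Determinant of the coordinate differences = 55·25 − 205·205 = -40650.
∂h/∂x = [(-0.25)·25 − (+0.02)·205] / -40650 = +0.0002546
∂h/∂y = [55·(+0.02) − 205·(-0.25)] / -40650 = -0.001288
Head at (320, -100) = 608.69 + (+0.0002546)·(220) + (-0.001288)·(-170) = 608.96 ft.
That is higher than the 608.69 ft at P-1, so the point is upgradient.

upgradient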